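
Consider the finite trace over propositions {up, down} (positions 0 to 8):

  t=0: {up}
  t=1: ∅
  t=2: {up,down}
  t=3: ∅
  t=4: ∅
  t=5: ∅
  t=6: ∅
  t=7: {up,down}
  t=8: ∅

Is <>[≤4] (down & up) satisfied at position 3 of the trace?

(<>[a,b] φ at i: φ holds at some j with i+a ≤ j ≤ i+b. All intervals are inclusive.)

Holds

Check (down & up) at each j in [3,7]:
  j=3: false
  j=4: false
  j=5: false
  j=6: false
  j=7: true
Found at j=7 → formula holds.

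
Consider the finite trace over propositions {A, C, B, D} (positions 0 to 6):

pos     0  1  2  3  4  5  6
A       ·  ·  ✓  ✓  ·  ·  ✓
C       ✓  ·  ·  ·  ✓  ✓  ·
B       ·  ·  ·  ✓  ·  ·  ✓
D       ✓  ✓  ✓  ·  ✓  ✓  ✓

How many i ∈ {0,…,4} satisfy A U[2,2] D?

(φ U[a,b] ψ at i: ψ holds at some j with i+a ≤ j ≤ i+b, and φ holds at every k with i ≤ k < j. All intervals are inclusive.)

1

Evaluate at each i in [0,4]:
  i=0: ✗ (lhs fails at k=0 before rhs at j=2)
  i=1: ✗ (no rhs in [3,3])
  i=2: ✓ (rhs at j=4; lhs holds on [2,3])
  i=3: ✗ (lhs fails at k=4 before rhs at j=5)
  i=4: ✗ (lhs fails at k=4 before rhs at j=6)
Positions where it holds: {2} → 1.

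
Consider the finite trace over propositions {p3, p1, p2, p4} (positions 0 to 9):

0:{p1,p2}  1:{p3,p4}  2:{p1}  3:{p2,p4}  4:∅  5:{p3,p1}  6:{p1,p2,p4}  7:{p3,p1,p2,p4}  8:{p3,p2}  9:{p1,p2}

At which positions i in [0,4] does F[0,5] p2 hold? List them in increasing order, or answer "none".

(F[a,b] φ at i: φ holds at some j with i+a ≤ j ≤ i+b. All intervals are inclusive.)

0, 1, 2, 3, 4

Evaluate at each i in [0,4]:
  i=0: ✓ (witness j=0)
  i=1: ✓ (witness j=3)
  i=2: ✓ (witness j=3)
  i=3: ✓ (witness j=3)
  i=4: ✓ (witness j=6)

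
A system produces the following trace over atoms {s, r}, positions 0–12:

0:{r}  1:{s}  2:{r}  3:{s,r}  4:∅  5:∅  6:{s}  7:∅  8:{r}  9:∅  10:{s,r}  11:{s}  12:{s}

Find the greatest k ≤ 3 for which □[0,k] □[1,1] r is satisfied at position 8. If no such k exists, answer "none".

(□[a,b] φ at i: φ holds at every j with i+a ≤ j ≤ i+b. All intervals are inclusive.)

□[1,1] r must hold from j=8 onward; find where it first fails.
  j=8: fails → no k works.

none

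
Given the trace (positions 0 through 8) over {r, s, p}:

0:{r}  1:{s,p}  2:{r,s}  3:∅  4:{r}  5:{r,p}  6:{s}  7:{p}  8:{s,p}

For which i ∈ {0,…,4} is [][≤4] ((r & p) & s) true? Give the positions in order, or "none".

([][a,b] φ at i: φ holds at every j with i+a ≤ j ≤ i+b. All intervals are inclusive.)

Evaluate at each i in [0,4]:
  i=0: ✗ (fails at j=0)
  i=1: ✗ (fails at j=1)
  i=2: ✗ (fails at j=2)
  i=3: ✗ (fails at j=3)
  i=4: ✗ (fails at j=4)

none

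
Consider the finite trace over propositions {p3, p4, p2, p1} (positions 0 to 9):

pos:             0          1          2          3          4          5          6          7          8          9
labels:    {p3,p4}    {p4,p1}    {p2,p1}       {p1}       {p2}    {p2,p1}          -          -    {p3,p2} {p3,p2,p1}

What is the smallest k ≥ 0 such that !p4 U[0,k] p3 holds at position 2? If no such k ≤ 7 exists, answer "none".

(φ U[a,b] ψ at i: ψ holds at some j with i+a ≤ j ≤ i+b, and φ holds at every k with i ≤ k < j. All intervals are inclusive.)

6

Need earliest j ≥ 2 with p3, and !p4 at every k in [2,j-1].
  j=2: rhs fails.
  j=3: rhs fails.
  j=4: rhs fails.
  j=5: rhs fails.
  j=6: rhs fails.
  j=7: rhs fails.
  j=8: rhs holds; lhs holds on [2,7]. k = 6.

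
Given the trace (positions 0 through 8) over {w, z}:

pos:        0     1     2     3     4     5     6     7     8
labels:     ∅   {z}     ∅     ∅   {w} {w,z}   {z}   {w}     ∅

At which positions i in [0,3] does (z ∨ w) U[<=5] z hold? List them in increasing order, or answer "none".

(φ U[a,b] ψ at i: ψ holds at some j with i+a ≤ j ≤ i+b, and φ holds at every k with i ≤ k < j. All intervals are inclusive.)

Evaluate at each i in [0,3]:
  i=0: ✗ (lhs fails at k=0 before rhs at j=1)
  i=1: ✓ (rhs at j=1)
  i=2: ✗ (lhs fails at k=2 before rhs at j=5)
  i=3: ✗ (lhs fails at k=3 before rhs at j=5)

1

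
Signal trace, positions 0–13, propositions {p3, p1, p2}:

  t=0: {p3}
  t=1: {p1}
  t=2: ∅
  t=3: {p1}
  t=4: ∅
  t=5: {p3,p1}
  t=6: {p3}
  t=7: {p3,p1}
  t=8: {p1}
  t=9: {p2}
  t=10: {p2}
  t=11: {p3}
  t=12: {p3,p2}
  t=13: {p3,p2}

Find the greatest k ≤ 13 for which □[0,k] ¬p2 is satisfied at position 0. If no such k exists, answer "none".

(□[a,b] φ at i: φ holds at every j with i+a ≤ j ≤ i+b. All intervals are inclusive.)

8

¬p2 must hold from j=0 onward; find where it first fails.
  j=0: holds
  j=1: holds
  j=2: holds
  j=3: holds
  j=4: holds
  j=5: holds
  j=6: holds
  j=7: holds
  j=8: holds
  j=9: fails
Holds on [0,8], so largest k = 8.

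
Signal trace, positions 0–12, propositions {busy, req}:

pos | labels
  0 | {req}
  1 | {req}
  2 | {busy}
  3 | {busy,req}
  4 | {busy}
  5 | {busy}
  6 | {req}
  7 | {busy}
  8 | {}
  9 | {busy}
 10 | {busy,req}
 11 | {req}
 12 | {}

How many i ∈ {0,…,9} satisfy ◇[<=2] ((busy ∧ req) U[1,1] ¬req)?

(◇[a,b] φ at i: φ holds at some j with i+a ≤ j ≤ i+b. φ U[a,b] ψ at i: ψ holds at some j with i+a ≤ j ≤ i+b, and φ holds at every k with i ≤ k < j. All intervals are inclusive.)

Evaluate at each i in [0,9]:
  i=0: ✗ (none in [0,2])
  i=1: ✓ (witness j=3)
  i=2: ✓ (witness j=3)
  i=3: ✓ (witness j=3)
  i=4: ✗ (none in [4,6])
  i=5: ✗ (none in [5,7])
  i=6: ✗ (none in [6,8])
  i=7: ✗ (none in [7,9])
  i=8: ✗ (none in [8,10])
  i=9: ✗ (none in [9,11])
Positions where it holds: {1, 2, 3} → 3.

3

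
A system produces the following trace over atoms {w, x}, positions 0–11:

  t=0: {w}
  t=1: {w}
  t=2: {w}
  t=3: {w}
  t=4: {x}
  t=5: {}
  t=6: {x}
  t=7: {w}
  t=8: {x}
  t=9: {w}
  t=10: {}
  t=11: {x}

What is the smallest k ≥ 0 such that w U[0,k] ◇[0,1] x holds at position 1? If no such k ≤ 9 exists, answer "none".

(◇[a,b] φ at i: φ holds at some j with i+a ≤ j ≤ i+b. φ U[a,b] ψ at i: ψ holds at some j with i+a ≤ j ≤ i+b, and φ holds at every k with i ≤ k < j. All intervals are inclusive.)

2

Need earliest j ≥ 1 with ◇[0,1] x, and w at every k in [1,j-1].
  j=1: rhs fails.
  j=2: rhs fails.
  j=3: rhs holds; lhs holds on [1,2]. k = 2.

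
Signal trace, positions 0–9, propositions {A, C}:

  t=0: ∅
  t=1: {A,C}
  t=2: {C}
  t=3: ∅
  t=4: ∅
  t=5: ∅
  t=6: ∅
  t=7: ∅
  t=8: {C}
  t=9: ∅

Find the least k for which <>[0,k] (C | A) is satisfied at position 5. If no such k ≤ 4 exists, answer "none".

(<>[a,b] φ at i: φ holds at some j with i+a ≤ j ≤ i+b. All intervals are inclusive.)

3

Scan j = 5,6,… for (C | A):
  j=5: fails
  j=6: fails
  j=7: fails
  j=8: holds
First hit at j=8, so smallest k = 8-5 = 3.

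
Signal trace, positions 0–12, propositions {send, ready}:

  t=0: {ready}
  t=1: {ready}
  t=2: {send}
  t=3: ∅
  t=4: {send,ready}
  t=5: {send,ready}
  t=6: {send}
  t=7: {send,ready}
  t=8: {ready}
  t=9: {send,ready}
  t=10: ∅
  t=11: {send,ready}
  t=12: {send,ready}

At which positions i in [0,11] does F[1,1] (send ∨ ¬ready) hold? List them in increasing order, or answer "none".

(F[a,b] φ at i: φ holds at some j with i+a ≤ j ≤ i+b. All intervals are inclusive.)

1, 2, 3, 4, 5, 6, 8, 9, 10, 11

Evaluate at each i in [0,11]:
  i=0: ✗ (none in [1,1])
  i=1: ✓ (witness j=2)
  i=2: ✓ (witness j=3)
  i=3: ✓ (witness j=4)
  i=4: ✓ (witness j=5)
  i=5: ✓ (witness j=6)
  i=6: ✓ (witness j=7)
  i=7: ✗ (none in [8,8])
  i=8: ✓ (witness j=9)
  i=9: ✓ (witness j=10)
  i=10: ✓ (witness j=11)
  i=11: ✓ (witness j=12)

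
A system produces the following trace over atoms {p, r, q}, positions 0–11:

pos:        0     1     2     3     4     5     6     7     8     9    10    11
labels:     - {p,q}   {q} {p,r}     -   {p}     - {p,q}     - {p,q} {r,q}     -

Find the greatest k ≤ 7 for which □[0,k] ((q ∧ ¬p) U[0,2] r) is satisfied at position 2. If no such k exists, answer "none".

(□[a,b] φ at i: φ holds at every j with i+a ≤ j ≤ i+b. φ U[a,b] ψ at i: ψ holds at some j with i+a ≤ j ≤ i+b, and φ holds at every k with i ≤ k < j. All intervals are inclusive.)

((q ∧ ¬p) U[0,2] r) must hold from j=2 onward; find where it first fails.
  j=2: holds
  j=3: holds
  j=4: fails
Holds on [2,3], so largest k = 1.

1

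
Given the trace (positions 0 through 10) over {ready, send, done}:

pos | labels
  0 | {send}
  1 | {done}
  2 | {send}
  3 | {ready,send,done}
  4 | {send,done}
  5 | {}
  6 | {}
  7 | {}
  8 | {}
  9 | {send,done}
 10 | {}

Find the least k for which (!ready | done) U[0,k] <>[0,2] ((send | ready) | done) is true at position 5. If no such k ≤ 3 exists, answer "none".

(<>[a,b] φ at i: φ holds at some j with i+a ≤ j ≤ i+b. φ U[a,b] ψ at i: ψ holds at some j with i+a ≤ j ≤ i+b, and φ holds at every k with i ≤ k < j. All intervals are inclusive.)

2

Need earliest j ≥ 5 with <>[0,2] ((send | ready) | done), and (!ready | done) at every k in [5,j-1].
  j=5: rhs fails.
  j=6: rhs fails.
  j=7: rhs holds; lhs holds on [5,6]. k = 2.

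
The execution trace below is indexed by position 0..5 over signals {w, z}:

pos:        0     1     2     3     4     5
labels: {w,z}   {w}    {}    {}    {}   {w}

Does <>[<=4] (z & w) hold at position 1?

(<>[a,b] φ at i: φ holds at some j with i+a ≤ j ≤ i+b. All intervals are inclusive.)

Check (z & w) at each j in [1,5]:
  j=1: false
  j=2: false
  j=3: false
  j=4: false
  j=5: false
No position in the window satisfies it → formula fails.

No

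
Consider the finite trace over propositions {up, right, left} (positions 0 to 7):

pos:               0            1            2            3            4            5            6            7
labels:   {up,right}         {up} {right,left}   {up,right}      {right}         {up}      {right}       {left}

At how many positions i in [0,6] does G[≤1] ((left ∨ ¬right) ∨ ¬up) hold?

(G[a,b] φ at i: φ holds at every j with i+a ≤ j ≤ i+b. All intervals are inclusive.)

Evaluate at each i in [0,6]:
  i=0: ✗ (fails at j=0)
  i=1: ✓ (all of [1,2])
  i=2: ✗ (fails at j=3)
  i=3: ✗ (fails at j=3)
  i=4: ✓ (all of [4,5])
  i=5: ✓ (all of [5,6])
  i=6: ✓ (all of [6,7])
Positions where it holds: {1, 4, 5, 6} → 4.

4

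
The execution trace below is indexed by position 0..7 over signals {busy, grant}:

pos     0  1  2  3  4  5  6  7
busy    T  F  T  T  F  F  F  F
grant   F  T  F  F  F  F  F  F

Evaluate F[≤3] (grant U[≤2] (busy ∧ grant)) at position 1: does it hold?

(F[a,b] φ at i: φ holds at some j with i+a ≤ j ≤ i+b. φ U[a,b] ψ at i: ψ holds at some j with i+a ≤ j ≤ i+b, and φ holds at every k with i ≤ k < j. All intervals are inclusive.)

False

Check (grant U[≤2] (busy ∧ grant)) at each j in [1,4]:
  j=1: fails
  j=2: fails
  j=3: fails
  j=4: fails
No position in the window satisfies it → formula fails.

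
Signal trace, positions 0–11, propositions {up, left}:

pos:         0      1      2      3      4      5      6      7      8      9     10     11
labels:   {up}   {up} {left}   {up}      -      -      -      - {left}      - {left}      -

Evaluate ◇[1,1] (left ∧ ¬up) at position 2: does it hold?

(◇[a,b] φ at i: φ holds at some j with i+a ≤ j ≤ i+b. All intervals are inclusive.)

Check (left ∧ ¬up) at each j in [3,3]:
  j=3: false
No position in the window satisfies it → formula fails.

No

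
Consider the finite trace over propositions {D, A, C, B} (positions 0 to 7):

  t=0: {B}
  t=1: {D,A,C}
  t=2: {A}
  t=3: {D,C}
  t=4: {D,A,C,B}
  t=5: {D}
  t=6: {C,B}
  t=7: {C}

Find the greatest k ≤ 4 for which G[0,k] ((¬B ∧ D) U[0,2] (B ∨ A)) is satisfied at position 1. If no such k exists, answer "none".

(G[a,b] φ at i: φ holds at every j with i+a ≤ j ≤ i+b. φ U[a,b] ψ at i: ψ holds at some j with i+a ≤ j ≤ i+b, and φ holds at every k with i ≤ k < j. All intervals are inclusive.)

4

((¬B ∧ D) U[0,2] (B ∨ A)) must hold from j=1 onward; find where it first fails.
  j=1: holds
  j=2: holds
  j=3: holds
  j=4: holds
  j=5: holds
Holds through j=5; largest k = 4.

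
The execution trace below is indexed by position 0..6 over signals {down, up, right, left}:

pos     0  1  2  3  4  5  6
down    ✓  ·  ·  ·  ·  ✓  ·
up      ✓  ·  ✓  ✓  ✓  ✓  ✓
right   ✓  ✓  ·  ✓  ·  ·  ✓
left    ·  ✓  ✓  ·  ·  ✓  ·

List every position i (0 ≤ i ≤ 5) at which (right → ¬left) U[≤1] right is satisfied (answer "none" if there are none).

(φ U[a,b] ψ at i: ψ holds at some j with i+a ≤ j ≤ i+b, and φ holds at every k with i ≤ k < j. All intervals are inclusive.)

Evaluate at each i in [0,5]:
  i=0: ✓ (rhs at j=0)
  i=1: ✓ (rhs at j=1)
  i=2: ✓ (rhs at j=3; lhs holds on [2,2])
  i=3: ✓ (rhs at j=3)
  i=4: ✗ (no rhs in [4,5])
  i=5: ✓ (rhs at j=6; lhs holds on [5,5])

0, 1, 2, 3, 5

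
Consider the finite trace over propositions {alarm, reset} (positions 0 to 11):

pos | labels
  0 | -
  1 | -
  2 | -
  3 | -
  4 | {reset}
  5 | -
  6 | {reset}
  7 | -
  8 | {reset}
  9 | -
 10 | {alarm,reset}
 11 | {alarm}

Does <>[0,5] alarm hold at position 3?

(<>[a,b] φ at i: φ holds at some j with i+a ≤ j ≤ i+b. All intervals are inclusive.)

Does not hold

Check alarm at each j in [3,8]:
  j=3: false
  j=4: false
  j=5: false
  j=6: false
  j=7: false
  j=8: false
No position in the window satisfies it → formula fails.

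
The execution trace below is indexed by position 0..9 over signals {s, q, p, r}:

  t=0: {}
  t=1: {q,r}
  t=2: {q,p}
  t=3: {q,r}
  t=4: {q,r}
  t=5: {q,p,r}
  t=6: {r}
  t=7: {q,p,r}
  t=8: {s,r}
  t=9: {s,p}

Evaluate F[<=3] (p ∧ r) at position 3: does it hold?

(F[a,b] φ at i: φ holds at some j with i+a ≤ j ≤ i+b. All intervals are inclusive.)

Check (p ∧ r) at each j in [3,6]:
  j=3: false
  j=4: false
  j=5: true
  j=6: false
Found at j=5 → formula holds.

Holds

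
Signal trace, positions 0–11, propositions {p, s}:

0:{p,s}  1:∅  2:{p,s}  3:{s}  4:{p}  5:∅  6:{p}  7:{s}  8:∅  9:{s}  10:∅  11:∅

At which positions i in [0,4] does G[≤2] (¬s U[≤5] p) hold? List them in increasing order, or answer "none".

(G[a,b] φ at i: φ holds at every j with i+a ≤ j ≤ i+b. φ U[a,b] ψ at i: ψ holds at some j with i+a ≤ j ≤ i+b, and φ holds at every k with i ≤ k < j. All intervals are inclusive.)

0, 4

Evaluate at each i in [0,4]:
  i=0: ✓ (all of [0,2])
  i=1: ✗ (fails at j=3)
  i=2: ✗ (fails at j=3)
  i=3: ✗ (fails at j=3)
  i=4: ✓ (all of [4,6])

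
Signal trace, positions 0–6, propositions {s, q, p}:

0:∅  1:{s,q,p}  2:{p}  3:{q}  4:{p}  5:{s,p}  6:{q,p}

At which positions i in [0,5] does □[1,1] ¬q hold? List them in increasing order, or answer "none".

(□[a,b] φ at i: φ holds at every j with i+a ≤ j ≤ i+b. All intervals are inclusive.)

Evaluate at each i in [0,5]:
  i=0: ✗ (fails at j=1)
  i=1: ✓ (all of [2,2])
  i=2: ✗ (fails at j=3)
  i=3: ✓ (all of [4,4])
  i=4: ✓ (all of [5,5])
  i=5: ✗ (fails at j=6)

1, 3, 4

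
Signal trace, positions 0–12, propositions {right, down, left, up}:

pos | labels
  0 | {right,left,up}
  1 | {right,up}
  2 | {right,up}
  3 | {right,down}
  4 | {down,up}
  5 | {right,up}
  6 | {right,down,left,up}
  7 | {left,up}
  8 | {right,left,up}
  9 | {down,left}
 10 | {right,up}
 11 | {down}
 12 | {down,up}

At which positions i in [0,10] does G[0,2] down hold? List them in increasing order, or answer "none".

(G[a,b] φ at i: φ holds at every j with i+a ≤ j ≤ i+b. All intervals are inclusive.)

none

Evaluate at each i in [0,10]:
  i=0: ✗ (fails at j=0)
  i=1: ✗ (fails at j=1)
  i=2: ✗ (fails at j=2)
  i=3: ✗ (fails at j=5)
  i=4: ✗ (fails at j=5)
  i=5: ✗ (fails at j=5)
  i=6: ✗ (fails at j=7)
  i=7: ✗ (fails at j=7)
  i=8: ✗ (fails at j=8)
  i=9: ✗ (fails at j=10)
  i=10: ✗ (fails at j=10)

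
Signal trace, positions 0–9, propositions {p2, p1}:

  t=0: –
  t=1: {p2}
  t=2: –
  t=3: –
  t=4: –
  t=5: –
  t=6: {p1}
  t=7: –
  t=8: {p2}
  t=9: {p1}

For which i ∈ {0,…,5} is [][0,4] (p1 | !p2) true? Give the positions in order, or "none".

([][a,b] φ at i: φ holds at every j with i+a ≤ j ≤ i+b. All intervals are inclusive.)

Evaluate at each i in [0,5]:
  i=0: ✗ (fails at j=1)
  i=1: ✗ (fails at j=1)
  i=2: ✓ (all of [2,6])
  i=3: ✓ (all of [3,7])
  i=4: ✗ (fails at j=8)
  i=5: ✗ (fails at j=8)

2, 3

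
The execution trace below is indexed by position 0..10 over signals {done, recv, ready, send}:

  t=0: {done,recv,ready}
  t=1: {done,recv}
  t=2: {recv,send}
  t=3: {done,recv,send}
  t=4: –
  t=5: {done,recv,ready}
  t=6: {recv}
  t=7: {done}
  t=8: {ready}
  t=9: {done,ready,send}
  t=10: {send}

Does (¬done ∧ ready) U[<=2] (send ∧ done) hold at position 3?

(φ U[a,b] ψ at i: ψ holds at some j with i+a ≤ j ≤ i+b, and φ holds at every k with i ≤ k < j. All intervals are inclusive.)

True

Need some j in [3,5] with (send ∧ done), and (¬done ∧ ready) at every k in [3,j-1].
  j=3: (send ∧ done) holds; no prefix to check → satisfied.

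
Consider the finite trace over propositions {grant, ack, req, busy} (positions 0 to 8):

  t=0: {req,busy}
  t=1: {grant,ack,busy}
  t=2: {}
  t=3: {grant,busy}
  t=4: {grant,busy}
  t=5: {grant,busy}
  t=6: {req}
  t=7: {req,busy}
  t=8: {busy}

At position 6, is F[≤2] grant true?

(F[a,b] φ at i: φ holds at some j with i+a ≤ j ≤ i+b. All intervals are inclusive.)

False

Check grant at each j in [6,8]:
  j=6: false
  j=7: false
  j=8: false
No position in the window satisfies it → formula fails.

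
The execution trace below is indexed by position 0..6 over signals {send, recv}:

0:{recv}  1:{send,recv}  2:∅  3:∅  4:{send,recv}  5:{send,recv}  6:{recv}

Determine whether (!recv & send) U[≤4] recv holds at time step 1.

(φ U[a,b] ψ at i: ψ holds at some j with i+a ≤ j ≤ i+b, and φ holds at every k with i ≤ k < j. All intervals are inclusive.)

Need some j in [1,5] with recv, and (!recv & send) at every k in [1,j-1].
  j=1: recv holds; no prefix to check → satisfied.

Holds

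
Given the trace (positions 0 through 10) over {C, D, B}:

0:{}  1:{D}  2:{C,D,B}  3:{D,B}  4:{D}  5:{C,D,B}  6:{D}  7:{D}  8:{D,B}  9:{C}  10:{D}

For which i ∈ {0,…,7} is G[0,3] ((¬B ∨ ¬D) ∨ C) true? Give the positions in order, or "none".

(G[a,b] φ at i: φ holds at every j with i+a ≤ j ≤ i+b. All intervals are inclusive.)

Evaluate at each i in [0,7]:
  i=0: ✗ (fails at j=3)
  i=1: ✗ (fails at j=3)
  i=2: ✗ (fails at j=3)
  i=3: ✗ (fails at j=3)
  i=4: ✓ (all of [4,7])
  i=5: ✗ (fails at j=8)
  i=6: ✗ (fails at j=8)
  i=7: ✗ (fails at j=8)

4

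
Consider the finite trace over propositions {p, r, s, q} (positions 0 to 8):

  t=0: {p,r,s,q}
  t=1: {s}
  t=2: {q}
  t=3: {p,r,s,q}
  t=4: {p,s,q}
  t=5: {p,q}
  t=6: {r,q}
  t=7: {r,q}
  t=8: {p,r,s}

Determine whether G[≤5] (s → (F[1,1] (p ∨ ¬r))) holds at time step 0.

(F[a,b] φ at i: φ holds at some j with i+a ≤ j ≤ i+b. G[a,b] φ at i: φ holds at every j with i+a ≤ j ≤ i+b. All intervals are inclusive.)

Check (s → (F[1,1] (p ∨ ¬r))) at every j in [0,5]:
  j=0: antecedent true; consequent holds (witness at 1) → ✓
  j=1: antecedent true; consequent holds (witness at 2) → ✓
  j=2: antecedent false → ✓
  j=3: antecedent true; consequent holds (witness at 4) → ✓
  j=4: antecedent true; consequent holds (witness at 5) → ✓
  j=5: antecedent false → ✓
All positions satisfy it → formula holds.

True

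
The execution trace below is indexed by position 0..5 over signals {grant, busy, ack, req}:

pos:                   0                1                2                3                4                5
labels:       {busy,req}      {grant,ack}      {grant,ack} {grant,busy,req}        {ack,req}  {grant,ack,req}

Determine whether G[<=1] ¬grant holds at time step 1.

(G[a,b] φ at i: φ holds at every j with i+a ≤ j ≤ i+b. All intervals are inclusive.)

Check ¬grant at every j in [1,2]:
  j=1: false
  j=2: false
Fails at j=1 → formula fails.

Does not hold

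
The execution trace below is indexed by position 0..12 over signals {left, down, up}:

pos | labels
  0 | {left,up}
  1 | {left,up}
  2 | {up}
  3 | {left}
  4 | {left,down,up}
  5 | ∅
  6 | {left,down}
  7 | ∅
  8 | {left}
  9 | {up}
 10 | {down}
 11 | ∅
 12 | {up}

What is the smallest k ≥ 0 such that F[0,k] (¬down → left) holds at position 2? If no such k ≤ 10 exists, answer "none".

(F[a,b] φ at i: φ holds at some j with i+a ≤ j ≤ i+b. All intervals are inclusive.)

Scan j = 2,3,… for (¬down → left):
  j=2: fails
  j=3: holds
First hit at j=3, so smallest k = 3-2 = 1.

1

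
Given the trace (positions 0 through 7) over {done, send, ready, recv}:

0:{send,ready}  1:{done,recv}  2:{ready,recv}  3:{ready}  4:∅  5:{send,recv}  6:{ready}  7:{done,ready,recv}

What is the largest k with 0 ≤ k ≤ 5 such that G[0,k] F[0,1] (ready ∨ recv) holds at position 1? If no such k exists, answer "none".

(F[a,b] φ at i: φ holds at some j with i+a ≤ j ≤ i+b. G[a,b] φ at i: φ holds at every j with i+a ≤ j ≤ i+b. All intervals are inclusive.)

F[0,1] (ready ∨ recv) must hold from j=1 onward; find where it first fails.
  j=1: holds
  j=2: holds
  j=3: holds
  j=4: holds
  j=5: holds
  j=6: holds
Holds through j=6; largest k = 5.

5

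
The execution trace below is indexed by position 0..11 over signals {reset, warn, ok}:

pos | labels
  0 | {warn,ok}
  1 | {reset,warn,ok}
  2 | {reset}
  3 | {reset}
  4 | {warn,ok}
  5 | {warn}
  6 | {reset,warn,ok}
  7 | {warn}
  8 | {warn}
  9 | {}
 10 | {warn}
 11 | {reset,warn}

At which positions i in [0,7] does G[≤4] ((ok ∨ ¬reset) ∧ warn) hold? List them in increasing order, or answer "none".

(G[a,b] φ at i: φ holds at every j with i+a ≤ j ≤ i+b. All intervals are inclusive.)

Evaluate at each i in [0,7]:
  i=0: ✗ (fails at j=2)
  i=1: ✗ (fails at j=2)
  i=2: ✗ (fails at j=2)
  i=3: ✗ (fails at j=3)
  i=4: ✓ (all of [4,8])
  i=5: ✗ (fails at j=9)
  i=6: ✗ (fails at j=9)
  i=7: ✗ (fails at j=9)

4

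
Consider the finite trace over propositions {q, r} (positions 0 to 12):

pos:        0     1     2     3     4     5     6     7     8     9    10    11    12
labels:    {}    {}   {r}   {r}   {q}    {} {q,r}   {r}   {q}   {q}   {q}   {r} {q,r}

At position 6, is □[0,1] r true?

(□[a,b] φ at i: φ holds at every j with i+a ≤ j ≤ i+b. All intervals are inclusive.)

True

Check r at every j in [6,7]:
  j=6: true
  j=7: true
All positions satisfy it → formula holds.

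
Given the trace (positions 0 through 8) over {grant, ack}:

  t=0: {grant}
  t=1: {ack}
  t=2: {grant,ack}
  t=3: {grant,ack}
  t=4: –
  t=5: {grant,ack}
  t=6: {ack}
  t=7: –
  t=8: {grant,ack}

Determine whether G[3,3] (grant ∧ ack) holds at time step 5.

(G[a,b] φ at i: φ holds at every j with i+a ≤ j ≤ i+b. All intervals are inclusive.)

Yes

Check (grant ∧ ack) at every j in [8,8]:
  j=8: true
All positions satisfy it → formula holds.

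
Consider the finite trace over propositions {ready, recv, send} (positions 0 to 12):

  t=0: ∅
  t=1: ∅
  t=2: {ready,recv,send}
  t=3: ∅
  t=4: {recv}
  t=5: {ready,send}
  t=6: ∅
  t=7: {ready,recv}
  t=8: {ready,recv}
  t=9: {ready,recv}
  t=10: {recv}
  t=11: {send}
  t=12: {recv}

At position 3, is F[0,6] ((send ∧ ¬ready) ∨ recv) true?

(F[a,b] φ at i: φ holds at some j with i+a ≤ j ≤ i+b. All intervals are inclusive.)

Check ((send ∧ ¬ready) ∨ recv) at each j in [3,9]:
  j=3: false
  j=4: true
  j=5: false
  j=6: false
  j=7: true
  j=8: true
  j=9: true
Found at j=4 → formula holds.

Holds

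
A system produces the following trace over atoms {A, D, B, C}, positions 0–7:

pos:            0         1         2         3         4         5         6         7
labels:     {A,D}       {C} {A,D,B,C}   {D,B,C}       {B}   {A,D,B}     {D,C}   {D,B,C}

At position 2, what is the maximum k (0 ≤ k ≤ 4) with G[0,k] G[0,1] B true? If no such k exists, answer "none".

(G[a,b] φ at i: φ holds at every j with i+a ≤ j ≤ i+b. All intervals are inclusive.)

2

G[0,1] B must hold from j=2 onward; find where it first fails.
  j=2: holds
  j=3: holds
  j=4: holds
  j=5: fails
Holds on [2,4], so largest k = 2.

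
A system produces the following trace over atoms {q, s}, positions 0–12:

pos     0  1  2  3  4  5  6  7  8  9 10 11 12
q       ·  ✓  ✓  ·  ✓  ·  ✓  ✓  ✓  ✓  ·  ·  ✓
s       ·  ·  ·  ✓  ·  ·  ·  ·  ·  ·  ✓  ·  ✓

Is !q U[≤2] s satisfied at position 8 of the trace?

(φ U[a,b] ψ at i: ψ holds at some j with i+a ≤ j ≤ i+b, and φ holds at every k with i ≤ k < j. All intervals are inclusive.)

Does not hold

Need some j in [8,10] with s, and !q at every k in [8,j-1].
  j=8: s false.
  j=9: s false.
  j=10: s holds, but !q fails at k=8 → not this j.
No j in the window works → until fails.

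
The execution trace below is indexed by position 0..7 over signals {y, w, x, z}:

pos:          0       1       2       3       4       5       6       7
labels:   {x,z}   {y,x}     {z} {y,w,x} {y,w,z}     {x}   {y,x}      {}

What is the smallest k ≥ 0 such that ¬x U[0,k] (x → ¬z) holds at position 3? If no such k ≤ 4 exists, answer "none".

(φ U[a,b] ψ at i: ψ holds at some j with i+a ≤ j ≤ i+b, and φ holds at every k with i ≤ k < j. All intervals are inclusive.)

0

Need earliest j ≥ 3 with (x → ¬z), and ¬x at every k in [3,j-1].
  j=3: rhs holds (empty prefix). k = 0.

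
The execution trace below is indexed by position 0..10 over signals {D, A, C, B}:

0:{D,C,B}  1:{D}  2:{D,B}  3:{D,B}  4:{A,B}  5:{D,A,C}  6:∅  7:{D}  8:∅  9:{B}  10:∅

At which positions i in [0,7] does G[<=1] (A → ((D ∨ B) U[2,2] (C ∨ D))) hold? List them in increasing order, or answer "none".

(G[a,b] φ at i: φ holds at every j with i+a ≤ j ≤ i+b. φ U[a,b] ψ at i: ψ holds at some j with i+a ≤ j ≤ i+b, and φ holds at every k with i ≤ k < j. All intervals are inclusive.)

Evaluate at each i in [0,7]:
  i=0: ✓ (all of [0,1])
  i=1: ✓ (all of [1,2])
  i=2: ✓ (all of [2,3])
  i=3: ✗ (fails at j=4)
  i=4: ✗ (fails at j=4)
  i=5: ✗ (fails at j=5)
  i=6: ✓ (all of [6,7])
  i=7: ✓ (all of [7,8])

0, 1, 2, 6, 7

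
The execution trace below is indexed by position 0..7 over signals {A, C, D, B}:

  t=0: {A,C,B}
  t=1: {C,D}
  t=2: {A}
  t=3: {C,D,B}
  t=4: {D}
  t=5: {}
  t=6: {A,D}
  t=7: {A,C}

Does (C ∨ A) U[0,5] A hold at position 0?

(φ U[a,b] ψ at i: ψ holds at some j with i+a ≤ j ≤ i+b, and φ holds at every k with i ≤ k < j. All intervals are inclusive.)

Need some j in [0,5] with A, and (C ∨ A) at every k in [0,j-1].
  j=0: A holds; no prefix to check → satisfied.

Yes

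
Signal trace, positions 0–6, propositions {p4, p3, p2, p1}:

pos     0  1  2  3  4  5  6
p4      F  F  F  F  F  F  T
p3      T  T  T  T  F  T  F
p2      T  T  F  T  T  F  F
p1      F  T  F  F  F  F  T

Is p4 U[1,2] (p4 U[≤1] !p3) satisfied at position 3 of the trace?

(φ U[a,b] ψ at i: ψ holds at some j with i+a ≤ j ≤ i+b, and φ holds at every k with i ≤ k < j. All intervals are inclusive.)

No

Need some j in [4,5] with (p4 U[≤1] !p3), and p4 at every k in [3,j-1].
  j=4: (p4 U[≤1] !p3) holds, but p4 fails at k=3 → not this j.
  j=5: (p4 U[≤1] !p3) — fails.
No j in the window works → until fails.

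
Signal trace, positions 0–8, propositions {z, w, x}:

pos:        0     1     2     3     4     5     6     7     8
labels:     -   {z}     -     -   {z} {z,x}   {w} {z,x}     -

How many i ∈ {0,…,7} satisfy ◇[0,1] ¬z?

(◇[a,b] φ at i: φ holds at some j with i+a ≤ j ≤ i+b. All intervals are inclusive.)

7

Evaluate at each i in [0,7]:
  i=0: ✓ (witness j=0)
  i=1: ✓ (witness j=2)
  i=2: ✓ (witness j=2)
  i=3: ✓ (witness j=3)
  i=4: ✗ (none in [4,5])
  i=5: ✓ (witness j=6)
  i=6: ✓ (witness j=6)
  i=7: ✓ (witness j=8)
Positions where it holds: {0, 1, 2, 3, 5, 6, 7} → 7.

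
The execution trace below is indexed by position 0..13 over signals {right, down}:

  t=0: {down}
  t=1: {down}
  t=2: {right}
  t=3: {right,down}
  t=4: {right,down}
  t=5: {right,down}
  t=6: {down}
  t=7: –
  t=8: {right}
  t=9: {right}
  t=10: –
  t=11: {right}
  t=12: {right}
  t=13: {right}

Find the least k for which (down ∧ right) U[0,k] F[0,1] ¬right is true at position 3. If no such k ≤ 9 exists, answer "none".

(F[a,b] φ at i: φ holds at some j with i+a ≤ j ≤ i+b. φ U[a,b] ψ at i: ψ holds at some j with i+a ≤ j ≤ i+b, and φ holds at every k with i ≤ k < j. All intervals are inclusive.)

Need earliest j ≥ 3 with F[0,1] ¬right, and (down ∧ right) at every k in [3,j-1].
  j=3: rhs fails.
  j=4: rhs fails.
  j=5: rhs holds; lhs holds on [3,4]. k = 2.

2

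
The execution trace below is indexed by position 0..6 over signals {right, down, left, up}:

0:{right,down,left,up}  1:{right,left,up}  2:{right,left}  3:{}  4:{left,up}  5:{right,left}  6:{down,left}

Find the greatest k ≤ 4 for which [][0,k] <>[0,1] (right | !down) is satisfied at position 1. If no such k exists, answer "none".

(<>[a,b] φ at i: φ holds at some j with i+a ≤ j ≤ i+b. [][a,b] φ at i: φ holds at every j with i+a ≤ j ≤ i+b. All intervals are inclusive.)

<>[0,1] (right | !down) must hold from j=1 onward; find where it first fails.
  j=1: holds
  j=2: holds
  j=3: holds
  j=4: holds
  j=5: holds
Holds through j=5; largest k = 4.

4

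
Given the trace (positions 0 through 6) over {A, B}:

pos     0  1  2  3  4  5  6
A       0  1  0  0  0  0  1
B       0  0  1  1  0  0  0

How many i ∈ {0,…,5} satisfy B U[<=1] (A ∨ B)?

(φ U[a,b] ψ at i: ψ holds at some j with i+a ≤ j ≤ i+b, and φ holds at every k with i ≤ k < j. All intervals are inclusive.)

Evaluate at each i in [0,5]:
  i=0: ✗ (lhs fails at k=0 before rhs at j=1)
  i=1: ✓ (rhs at j=1)
  i=2: ✓ (rhs at j=2)
  i=3: ✓ (rhs at j=3)
  i=4: ✗ (no rhs in [4,5])
  i=5: ✗ (lhs fails at k=5 before rhs at j=6)
Positions where it holds: {1, 2, 3} → 3.

3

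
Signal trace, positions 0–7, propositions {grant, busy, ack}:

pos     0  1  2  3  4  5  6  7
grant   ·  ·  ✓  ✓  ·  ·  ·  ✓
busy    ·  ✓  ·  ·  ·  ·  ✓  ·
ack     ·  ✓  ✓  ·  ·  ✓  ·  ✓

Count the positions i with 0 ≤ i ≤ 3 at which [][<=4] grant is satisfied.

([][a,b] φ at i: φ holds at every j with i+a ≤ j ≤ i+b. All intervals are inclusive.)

Evaluate at each i in [0,3]:
  i=0: ✗ (fails at j=0)
  i=1: ✗ (fails at j=1)
  i=2: ✗ (fails at j=4)
  i=3: ✗ (fails at j=4)
Positions where it holds: {} → 0.

0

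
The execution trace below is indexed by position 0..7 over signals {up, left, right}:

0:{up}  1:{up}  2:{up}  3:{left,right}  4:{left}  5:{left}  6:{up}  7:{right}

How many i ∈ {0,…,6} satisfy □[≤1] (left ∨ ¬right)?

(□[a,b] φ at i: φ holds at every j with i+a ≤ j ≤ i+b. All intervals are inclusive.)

Evaluate at each i in [0,6]:
  i=0: ✓ (all of [0,1])
  i=1: ✓ (all of [1,2])
  i=2: ✓ (all of [2,3])
  i=3: ✓ (all of [3,4])
  i=4: ✓ (all of [4,5])
  i=5: ✓ (all of [5,6])
  i=6: ✗ (fails at j=7)
Positions where it holds: {0, 1, 2, 3, 4, 5} → 6.

6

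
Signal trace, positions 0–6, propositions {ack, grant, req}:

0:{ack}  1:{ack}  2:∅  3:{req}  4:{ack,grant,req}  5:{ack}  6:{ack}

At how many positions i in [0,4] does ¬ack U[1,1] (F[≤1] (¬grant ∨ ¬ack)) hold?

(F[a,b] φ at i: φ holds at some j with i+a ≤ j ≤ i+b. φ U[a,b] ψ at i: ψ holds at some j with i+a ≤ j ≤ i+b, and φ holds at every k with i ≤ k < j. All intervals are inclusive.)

2

Evaluate at each i in [0,4]:
  i=0: ✗ (lhs fails at k=0 before rhs at j=1)
  i=1: ✗ (lhs fails at k=1 before rhs at j=2)
  i=2: ✓ (rhs at j=3; lhs holds on [2,2])
  i=3: ✓ (rhs at j=4; lhs holds on [3,3])
  i=4: ✗ (lhs fails at k=4 before rhs at j=5)
Positions where it holds: {2, 3} → 2.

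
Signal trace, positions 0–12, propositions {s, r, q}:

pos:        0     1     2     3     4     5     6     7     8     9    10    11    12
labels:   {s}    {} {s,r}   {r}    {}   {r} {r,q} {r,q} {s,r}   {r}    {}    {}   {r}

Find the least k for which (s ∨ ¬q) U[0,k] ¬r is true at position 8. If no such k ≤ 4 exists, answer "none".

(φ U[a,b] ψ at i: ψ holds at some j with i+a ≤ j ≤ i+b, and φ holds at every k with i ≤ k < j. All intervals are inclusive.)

Need earliest j ≥ 8 with ¬r, and (s ∨ ¬q) at every k in [8,j-1].
  j=8: rhs fails.
  j=9: rhs fails.
  j=10: rhs holds; lhs holds on [8,9]. k = 2.

2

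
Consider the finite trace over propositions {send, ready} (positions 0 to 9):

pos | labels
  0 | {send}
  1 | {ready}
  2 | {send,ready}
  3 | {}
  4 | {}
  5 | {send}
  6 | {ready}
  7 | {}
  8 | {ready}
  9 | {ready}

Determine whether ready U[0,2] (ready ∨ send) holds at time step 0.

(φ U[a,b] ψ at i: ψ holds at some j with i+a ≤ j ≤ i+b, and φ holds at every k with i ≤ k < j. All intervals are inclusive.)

Yes

Need some j in [0,2] with (ready ∨ send), and ready at every k in [0,j-1].
  j=0: (ready ∨ send) holds; no prefix to check → satisfied.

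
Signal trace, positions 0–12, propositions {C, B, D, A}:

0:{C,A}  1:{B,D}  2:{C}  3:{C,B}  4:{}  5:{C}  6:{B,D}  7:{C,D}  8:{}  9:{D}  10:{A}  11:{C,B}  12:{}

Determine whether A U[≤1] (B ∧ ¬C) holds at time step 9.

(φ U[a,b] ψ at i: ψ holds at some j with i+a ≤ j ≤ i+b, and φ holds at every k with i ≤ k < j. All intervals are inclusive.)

Need some j in [9,10] with (B ∧ ¬C), and A at every k in [9,j-1].
  j=9: (B ∧ ¬C) false.
  j=10: (B ∧ ¬C) false.
No j in the window works → until fails.

Does not hold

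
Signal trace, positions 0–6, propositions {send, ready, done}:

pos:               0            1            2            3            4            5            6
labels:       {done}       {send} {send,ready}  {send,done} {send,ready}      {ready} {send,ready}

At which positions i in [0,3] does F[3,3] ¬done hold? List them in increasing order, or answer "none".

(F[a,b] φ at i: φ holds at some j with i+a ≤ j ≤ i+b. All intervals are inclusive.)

Evaluate at each i in [0,3]:
  i=0: ✗ (none in [3,3])
  i=1: ✓ (witness j=4)
  i=2: ✓ (witness j=5)
  i=3: ✓ (witness j=6)

1, 2, 3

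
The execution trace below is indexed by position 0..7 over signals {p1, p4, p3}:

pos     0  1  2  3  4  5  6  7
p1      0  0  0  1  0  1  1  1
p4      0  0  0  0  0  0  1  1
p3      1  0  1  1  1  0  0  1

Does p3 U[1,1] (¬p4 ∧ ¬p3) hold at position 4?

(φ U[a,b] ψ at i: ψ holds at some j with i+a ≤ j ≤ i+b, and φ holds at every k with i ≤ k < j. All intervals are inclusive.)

Need some j in [5,5] with (¬p4 ∧ ¬p3), and p3 at every k in [4,j-1].
  j=5: (¬p4 ∧ ¬p3) holds; p3 holds at every k in [4,4] → satisfied.

Holds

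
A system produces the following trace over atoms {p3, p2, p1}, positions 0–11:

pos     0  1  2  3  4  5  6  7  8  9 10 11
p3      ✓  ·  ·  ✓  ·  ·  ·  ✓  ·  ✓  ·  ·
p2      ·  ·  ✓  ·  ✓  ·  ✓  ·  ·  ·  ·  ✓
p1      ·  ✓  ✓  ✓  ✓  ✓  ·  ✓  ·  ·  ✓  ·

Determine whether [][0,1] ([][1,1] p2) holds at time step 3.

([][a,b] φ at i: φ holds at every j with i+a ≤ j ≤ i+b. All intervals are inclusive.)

Does not hold

Check [][1,1] p2 at every j in [3,4]:
  j=3: holds on [4,4]
  j=4: fails at 5
Fails at j=4 → formula fails.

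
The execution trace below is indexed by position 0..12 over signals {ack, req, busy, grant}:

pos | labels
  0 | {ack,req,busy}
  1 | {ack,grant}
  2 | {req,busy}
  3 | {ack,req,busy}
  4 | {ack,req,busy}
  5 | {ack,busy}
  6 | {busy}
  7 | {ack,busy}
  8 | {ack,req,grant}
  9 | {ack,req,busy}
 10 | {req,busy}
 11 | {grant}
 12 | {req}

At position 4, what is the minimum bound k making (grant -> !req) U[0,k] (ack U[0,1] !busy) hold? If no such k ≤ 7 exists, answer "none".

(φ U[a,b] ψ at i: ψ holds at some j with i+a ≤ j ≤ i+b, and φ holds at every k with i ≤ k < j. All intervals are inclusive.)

3

Need earliest j ≥ 4 with (ack U[0,1] !busy), and (grant -> !req) at every k in [4,j-1].
  j=4: rhs fails.
  j=5: rhs fails.
  j=6: rhs fails.
  j=7: rhs holds; lhs holds on [4,6]. k = 3.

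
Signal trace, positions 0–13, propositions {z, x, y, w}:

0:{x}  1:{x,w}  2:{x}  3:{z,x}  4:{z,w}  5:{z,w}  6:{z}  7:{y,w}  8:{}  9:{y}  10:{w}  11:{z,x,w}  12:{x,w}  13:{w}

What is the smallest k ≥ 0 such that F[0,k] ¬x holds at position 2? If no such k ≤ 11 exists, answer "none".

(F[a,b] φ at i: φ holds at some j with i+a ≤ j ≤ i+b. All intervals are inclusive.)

Scan j = 2,3,… for ¬x:
  j=2: fails
  j=3: fails
  j=4: holds
First hit at j=4, so smallest k = 4-2 = 2.

2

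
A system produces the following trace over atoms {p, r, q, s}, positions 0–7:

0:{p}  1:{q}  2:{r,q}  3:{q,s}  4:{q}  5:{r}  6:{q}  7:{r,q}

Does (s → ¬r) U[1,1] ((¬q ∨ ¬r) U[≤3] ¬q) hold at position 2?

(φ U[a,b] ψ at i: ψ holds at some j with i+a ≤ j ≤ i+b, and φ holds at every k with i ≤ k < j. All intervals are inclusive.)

True

Need some j in [3,3] with ((¬q ∨ ¬r) U[≤3] ¬q), and (s → ¬r) at every k in [2,j-1].
  j=3: ((¬q ∨ ¬r) U[≤3] ¬q) holds; (s → ¬r) holds at every k in [2,2] → satisfied.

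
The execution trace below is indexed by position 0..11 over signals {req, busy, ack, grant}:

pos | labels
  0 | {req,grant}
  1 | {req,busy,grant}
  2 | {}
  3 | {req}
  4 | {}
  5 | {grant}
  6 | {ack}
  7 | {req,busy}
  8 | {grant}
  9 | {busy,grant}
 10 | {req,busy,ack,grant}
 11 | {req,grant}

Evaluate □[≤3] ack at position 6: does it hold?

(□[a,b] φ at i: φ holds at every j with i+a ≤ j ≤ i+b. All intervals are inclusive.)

Check ack at every j in [6,9]:
  j=6: true
  j=7: false
  j=8: false
  j=9: false
Fails at j=7 → formula fails.

Does not hold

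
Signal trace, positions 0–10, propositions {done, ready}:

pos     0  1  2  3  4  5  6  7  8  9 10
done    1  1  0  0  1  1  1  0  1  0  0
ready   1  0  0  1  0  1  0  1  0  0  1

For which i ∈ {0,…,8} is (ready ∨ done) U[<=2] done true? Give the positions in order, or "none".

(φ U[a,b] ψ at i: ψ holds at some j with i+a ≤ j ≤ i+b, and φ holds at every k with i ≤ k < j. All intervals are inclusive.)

Evaluate at each i in [0,8]:
  i=0: ✓ (rhs at j=0)
  i=1: ✓ (rhs at j=1)
  i=2: ✗ (lhs fails at k=2 before rhs at j=4)
  i=3: ✓ (rhs at j=4; lhs holds on [3,3])
  i=4: ✓ (rhs at j=4)
  i=5: ✓ (rhs at j=5)
  i=6: ✓ (rhs at j=6)
  i=7: ✓ (rhs at j=8; lhs holds on [7,7])
  i=8: ✓ (rhs at j=8)

0, 1, 3, 4, 5, 6, 7, 8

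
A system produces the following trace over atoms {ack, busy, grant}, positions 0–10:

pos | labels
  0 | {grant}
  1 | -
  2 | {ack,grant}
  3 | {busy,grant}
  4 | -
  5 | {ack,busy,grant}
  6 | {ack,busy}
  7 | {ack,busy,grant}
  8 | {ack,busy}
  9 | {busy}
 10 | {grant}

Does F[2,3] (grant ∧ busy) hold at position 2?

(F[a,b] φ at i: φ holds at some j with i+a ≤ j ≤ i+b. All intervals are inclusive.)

True

Check (grant ∧ busy) at each j in [4,5]:
  j=4: false
  j=5: true
Found at j=5 → formula holds.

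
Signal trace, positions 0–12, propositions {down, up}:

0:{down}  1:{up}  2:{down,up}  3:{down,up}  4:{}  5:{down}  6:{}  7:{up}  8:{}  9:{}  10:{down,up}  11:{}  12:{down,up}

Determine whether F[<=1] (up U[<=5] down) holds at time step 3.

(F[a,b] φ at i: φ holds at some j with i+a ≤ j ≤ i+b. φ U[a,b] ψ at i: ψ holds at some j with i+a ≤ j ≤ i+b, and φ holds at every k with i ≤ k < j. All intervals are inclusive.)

True

Check (up U[<=5] down) at each j in [3,4]:
  j=3: holds
  j=4: fails
Found at j=3 → formula holds.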